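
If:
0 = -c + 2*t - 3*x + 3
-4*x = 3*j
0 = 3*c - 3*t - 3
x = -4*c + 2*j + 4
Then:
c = 25/47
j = -32/47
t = -22/47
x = 24/47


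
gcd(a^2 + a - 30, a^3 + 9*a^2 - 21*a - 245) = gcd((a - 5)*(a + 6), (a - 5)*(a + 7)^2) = a - 5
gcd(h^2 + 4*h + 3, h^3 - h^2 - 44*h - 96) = h + 3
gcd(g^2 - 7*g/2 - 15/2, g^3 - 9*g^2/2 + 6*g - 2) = 1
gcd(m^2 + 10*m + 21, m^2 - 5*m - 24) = m + 3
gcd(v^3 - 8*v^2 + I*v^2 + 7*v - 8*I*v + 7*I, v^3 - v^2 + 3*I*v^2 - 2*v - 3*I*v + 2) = v^2 + v*(-1 + I) - I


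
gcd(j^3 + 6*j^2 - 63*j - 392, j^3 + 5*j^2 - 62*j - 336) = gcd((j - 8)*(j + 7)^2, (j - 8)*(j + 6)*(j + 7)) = j^2 - j - 56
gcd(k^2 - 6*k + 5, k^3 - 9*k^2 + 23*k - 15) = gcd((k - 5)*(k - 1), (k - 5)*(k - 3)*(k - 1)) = k^2 - 6*k + 5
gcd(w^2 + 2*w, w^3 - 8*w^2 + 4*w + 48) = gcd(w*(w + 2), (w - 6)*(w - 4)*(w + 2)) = w + 2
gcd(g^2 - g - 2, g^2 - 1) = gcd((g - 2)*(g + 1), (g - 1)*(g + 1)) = g + 1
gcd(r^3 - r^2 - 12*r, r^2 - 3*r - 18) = r + 3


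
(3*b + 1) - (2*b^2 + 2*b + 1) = -2*b^2 + b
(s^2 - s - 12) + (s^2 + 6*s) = 2*s^2 + 5*s - 12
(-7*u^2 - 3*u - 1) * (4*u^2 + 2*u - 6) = -28*u^4 - 26*u^3 + 32*u^2 + 16*u + 6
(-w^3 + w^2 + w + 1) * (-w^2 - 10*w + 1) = w^5 + 9*w^4 - 12*w^3 - 10*w^2 - 9*w + 1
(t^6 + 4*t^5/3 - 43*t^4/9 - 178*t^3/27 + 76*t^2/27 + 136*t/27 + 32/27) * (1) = t^6 + 4*t^5/3 - 43*t^4/9 - 178*t^3/27 + 76*t^2/27 + 136*t/27 + 32/27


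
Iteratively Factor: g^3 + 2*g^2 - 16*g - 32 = (g + 4)*(g^2 - 2*g - 8) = (g - 4)*(g + 4)*(g + 2)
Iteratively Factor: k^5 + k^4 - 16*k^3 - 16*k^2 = (k)*(k^4 + k^3 - 16*k^2 - 16*k) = k*(k - 4)*(k^3 + 5*k^2 + 4*k) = k^2*(k - 4)*(k^2 + 5*k + 4) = k^2*(k - 4)*(k + 1)*(k + 4)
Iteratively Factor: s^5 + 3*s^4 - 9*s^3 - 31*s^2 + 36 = (s - 1)*(s^4 + 4*s^3 - 5*s^2 - 36*s - 36) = (s - 1)*(s + 3)*(s^3 + s^2 - 8*s - 12) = (s - 1)*(s + 2)*(s + 3)*(s^2 - s - 6) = (s - 3)*(s - 1)*(s + 2)*(s + 3)*(s + 2)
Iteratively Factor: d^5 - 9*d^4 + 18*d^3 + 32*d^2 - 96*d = (d - 4)*(d^4 - 5*d^3 - 2*d^2 + 24*d) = (d - 4)*(d + 2)*(d^3 - 7*d^2 + 12*d) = (d - 4)^2*(d + 2)*(d^2 - 3*d) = d*(d - 4)^2*(d + 2)*(d - 3)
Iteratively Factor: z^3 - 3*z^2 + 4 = (z + 1)*(z^2 - 4*z + 4) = (z - 2)*(z + 1)*(z - 2)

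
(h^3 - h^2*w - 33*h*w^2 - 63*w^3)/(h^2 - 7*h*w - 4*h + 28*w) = (h^2 + 6*h*w + 9*w^2)/(h - 4)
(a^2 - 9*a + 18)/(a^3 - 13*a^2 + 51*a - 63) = (a - 6)/(a^2 - 10*a + 21)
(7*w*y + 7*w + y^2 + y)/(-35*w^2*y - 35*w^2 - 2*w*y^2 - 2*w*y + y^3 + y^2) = (7*w + y)/(-35*w^2 - 2*w*y + y^2)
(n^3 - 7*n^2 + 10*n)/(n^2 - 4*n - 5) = n*(n - 2)/(n + 1)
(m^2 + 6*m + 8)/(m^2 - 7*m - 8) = (m^2 + 6*m + 8)/(m^2 - 7*m - 8)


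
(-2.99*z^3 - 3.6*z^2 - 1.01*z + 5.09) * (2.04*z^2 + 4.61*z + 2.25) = -6.0996*z^5 - 21.1279*z^4 - 25.3839*z^3 - 2.3725*z^2 + 21.1924*z + 11.4525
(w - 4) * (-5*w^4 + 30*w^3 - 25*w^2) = -5*w^5 + 50*w^4 - 145*w^3 + 100*w^2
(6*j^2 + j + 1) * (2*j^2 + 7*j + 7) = 12*j^4 + 44*j^3 + 51*j^2 + 14*j + 7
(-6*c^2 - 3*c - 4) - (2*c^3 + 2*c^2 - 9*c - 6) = -2*c^3 - 8*c^2 + 6*c + 2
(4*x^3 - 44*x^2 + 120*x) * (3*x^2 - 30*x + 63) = 12*x^5 - 252*x^4 + 1932*x^3 - 6372*x^2 + 7560*x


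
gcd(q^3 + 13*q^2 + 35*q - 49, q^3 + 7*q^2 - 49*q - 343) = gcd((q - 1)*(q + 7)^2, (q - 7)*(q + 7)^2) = q^2 + 14*q + 49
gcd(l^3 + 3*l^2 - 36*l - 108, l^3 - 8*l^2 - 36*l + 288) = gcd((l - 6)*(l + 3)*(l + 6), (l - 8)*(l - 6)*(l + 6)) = l^2 - 36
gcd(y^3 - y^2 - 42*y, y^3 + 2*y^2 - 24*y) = y^2 + 6*y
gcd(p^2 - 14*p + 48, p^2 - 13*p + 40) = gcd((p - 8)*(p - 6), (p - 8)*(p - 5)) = p - 8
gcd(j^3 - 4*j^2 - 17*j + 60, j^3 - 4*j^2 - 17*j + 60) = j^3 - 4*j^2 - 17*j + 60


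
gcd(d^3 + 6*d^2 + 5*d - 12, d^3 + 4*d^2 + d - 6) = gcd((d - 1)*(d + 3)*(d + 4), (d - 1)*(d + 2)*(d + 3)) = d^2 + 2*d - 3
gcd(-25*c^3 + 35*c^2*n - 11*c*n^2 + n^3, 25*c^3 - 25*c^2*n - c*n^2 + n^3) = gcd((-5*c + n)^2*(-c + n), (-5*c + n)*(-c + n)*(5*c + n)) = 5*c^2 - 6*c*n + n^2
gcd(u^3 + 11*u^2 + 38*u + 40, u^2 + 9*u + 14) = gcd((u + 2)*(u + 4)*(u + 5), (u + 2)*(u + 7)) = u + 2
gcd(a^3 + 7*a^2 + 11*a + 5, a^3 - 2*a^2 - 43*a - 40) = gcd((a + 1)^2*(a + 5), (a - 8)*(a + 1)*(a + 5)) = a^2 + 6*a + 5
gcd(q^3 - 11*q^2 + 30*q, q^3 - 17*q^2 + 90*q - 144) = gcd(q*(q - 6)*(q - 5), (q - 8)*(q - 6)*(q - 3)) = q - 6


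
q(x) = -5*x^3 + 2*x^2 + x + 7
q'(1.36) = -21.30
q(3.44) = -169.43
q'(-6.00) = -563.00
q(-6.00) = 1153.00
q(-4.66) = 551.74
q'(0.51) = -0.86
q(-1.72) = 36.64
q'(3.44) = -162.74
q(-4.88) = 630.82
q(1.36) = -0.52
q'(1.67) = -34.15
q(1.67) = -9.04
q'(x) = -15*x^2 + 4*x + 1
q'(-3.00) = -146.00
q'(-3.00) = -146.00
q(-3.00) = 157.00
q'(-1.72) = -50.26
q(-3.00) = 157.00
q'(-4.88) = -375.74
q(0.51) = 7.37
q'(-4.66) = -343.37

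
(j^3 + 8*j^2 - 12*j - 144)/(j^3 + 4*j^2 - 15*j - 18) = (j^2 + 2*j - 24)/(j^2 - 2*j - 3)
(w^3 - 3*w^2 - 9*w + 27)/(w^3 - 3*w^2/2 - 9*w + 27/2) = 2*(w - 3)/(2*w - 3)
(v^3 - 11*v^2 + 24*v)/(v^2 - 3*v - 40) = v*(v - 3)/(v + 5)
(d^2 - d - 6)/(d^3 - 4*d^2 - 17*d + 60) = (d + 2)/(d^2 - d - 20)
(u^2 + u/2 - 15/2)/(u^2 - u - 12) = (u - 5/2)/(u - 4)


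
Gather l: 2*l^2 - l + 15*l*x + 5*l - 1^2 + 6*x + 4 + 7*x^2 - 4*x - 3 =2*l^2 + l*(15*x + 4) + 7*x^2 + 2*x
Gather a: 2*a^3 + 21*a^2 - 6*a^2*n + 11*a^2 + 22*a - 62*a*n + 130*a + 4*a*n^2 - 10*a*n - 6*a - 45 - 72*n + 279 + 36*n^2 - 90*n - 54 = 2*a^3 + a^2*(32 - 6*n) + a*(4*n^2 - 72*n + 146) + 36*n^2 - 162*n + 180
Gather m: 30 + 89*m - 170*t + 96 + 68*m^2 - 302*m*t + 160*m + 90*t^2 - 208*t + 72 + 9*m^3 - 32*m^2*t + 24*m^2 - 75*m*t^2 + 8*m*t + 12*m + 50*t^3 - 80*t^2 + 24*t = 9*m^3 + m^2*(92 - 32*t) + m*(-75*t^2 - 294*t + 261) + 50*t^3 + 10*t^2 - 354*t + 198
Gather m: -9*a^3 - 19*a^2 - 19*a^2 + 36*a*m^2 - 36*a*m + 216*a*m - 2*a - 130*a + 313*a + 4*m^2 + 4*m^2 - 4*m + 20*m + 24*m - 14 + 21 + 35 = -9*a^3 - 38*a^2 + 181*a + m^2*(36*a + 8) + m*(180*a + 40) + 42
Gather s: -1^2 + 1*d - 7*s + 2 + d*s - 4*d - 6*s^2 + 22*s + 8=-3*d - 6*s^2 + s*(d + 15) + 9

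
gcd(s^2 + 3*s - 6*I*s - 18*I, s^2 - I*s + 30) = s - 6*I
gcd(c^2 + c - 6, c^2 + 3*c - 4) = 1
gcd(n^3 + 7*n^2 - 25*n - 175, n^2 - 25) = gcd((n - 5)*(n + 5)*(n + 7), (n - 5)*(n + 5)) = n^2 - 25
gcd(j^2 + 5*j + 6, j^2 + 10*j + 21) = j + 3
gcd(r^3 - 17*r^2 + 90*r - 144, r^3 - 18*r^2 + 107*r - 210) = r - 6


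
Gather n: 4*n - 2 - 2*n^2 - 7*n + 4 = -2*n^2 - 3*n + 2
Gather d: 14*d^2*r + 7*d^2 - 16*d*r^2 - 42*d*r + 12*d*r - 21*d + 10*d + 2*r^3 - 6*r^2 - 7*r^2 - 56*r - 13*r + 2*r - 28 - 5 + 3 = d^2*(14*r + 7) + d*(-16*r^2 - 30*r - 11) + 2*r^3 - 13*r^2 - 67*r - 30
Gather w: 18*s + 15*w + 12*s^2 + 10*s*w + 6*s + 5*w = 12*s^2 + 24*s + w*(10*s + 20)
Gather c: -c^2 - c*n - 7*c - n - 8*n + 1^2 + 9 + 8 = -c^2 + c*(-n - 7) - 9*n + 18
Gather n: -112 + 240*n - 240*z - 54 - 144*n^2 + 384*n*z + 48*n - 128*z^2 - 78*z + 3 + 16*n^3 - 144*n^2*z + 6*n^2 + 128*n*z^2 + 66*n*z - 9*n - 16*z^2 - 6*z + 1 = 16*n^3 + n^2*(-144*z - 138) + n*(128*z^2 + 450*z + 279) - 144*z^2 - 324*z - 162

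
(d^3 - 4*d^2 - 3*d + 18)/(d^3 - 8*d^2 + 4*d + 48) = (d^2 - 6*d + 9)/(d^2 - 10*d + 24)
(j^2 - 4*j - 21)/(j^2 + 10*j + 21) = (j - 7)/(j + 7)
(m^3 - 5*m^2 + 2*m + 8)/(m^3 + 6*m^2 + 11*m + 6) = (m^2 - 6*m + 8)/(m^2 + 5*m + 6)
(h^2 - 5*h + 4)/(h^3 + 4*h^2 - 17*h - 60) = (h - 1)/(h^2 + 8*h + 15)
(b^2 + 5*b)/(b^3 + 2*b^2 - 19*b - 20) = b/(b^2 - 3*b - 4)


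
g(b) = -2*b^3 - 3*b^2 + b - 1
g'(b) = -6*b^2 - 6*b + 1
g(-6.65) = 447.84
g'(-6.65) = -224.44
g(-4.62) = 127.57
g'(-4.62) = -99.35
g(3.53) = -122.83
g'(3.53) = -94.95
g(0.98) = -4.78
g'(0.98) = -10.64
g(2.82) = -66.89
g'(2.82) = -63.63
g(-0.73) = -2.55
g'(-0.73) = 2.18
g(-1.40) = -2.79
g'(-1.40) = -2.36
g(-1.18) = -3.07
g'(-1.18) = -0.27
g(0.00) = -1.00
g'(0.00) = 1.00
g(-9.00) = 1205.00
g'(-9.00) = -431.00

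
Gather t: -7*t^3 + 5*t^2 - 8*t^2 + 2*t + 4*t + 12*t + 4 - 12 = -7*t^3 - 3*t^2 + 18*t - 8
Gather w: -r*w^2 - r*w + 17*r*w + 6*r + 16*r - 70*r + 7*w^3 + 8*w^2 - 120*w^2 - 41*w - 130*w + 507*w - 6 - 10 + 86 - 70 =-48*r + 7*w^3 + w^2*(-r - 112) + w*(16*r + 336)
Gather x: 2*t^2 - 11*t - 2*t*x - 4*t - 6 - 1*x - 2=2*t^2 - 15*t + x*(-2*t - 1) - 8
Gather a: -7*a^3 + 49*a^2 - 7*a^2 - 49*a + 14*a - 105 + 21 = -7*a^3 + 42*a^2 - 35*a - 84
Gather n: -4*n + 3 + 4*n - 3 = 0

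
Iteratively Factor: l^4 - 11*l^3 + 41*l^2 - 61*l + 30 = (l - 2)*(l^3 - 9*l^2 + 23*l - 15) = (l - 2)*(l - 1)*(l^2 - 8*l + 15) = (l - 5)*(l - 2)*(l - 1)*(l - 3)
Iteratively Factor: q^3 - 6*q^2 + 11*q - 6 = (q - 1)*(q^2 - 5*q + 6) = (q - 3)*(q - 1)*(q - 2)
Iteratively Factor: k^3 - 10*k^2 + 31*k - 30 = (k - 2)*(k^2 - 8*k + 15) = (k - 5)*(k - 2)*(k - 3)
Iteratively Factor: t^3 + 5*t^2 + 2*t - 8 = (t + 4)*(t^2 + t - 2) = (t - 1)*(t + 4)*(t + 2)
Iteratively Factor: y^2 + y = (y)*(y + 1)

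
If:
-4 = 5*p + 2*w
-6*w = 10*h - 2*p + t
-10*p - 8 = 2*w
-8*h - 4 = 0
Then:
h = -1/2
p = -4/5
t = 17/5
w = 0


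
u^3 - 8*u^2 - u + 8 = (u - 8)*(u - 1)*(u + 1)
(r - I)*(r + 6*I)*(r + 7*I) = r^3 + 12*I*r^2 - 29*r + 42*I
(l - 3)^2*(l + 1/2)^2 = l^4 - 5*l^3 + 13*l^2/4 + 15*l/2 + 9/4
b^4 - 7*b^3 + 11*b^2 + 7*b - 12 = (b - 4)*(b - 3)*(b - 1)*(b + 1)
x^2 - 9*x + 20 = (x - 5)*(x - 4)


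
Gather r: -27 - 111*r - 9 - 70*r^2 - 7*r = -70*r^2 - 118*r - 36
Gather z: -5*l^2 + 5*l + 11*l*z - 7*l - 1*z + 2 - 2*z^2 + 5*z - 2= -5*l^2 - 2*l - 2*z^2 + z*(11*l + 4)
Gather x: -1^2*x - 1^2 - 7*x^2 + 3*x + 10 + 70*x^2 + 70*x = 63*x^2 + 72*x + 9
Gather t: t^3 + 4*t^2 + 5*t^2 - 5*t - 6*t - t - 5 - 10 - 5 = t^3 + 9*t^2 - 12*t - 20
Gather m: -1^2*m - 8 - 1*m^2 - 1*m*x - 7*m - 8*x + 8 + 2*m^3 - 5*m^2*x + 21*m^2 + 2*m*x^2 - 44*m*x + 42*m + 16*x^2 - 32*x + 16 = 2*m^3 + m^2*(20 - 5*x) + m*(2*x^2 - 45*x + 34) + 16*x^2 - 40*x + 16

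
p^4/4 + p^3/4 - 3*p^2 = p^2*(p/4 + 1)*(p - 3)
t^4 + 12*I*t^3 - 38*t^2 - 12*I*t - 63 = (t - I)*(t + 3*I)^2*(t + 7*I)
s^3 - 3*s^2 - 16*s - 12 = (s - 6)*(s + 1)*(s + 2)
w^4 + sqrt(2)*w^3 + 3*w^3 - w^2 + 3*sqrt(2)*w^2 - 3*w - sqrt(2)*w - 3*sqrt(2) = (w - 1)*(w + 1)*(w + 3)*(w + sqrt(2))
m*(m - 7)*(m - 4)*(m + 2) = m^4 - 9*m^3 + 6*m^2 + 56*m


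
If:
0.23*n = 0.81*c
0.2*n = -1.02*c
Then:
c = 0.00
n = 0.00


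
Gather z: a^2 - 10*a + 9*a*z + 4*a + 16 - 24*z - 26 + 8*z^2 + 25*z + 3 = a^2 - 6*a + 8*z^2 + z*(9*a + 1) - 7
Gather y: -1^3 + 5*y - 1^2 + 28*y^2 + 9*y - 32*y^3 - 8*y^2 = -32*y^3 + 20*y^2 + 14*y - 2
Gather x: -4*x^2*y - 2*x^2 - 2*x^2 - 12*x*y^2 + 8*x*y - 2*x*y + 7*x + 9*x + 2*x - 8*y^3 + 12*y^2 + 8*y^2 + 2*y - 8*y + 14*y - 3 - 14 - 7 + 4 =x^2*(-4*y - 4) + x*(-12*y^2 + 6*y + 18) - 8*y^3 + 20*y^2 + 8*y - 20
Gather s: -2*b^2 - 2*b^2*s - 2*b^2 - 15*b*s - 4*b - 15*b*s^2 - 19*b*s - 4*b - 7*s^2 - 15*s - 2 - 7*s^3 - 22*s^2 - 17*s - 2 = -4*b^2 - 8*b - 7*s^3 + s^2*(-15*b - 29) + s*(-2*b^2 - 34*b - 32) - 4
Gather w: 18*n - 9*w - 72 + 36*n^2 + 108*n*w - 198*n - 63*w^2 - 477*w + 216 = 36*n^2 - 180*n - 63*w^2 + w*(108*n - 486) + 144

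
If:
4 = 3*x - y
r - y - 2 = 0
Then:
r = y + 2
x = y/3 + 4/3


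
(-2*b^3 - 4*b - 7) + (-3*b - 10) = -2*b^3 - 7*b - 17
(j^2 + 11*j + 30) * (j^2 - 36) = j^4 + 11*j^3 - 6*j^2 - 396*j - 1080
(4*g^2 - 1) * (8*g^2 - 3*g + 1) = 32*g^4 - 12*g^3 - 4*g^2 + 3*g - 1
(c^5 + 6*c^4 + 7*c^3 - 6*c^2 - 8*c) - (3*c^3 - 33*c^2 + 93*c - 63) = c^5 + 6*c^4 + 4*c^3 + 27*c^2 - 101*c + 63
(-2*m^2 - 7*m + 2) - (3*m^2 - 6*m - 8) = -5*m^2 - m + 10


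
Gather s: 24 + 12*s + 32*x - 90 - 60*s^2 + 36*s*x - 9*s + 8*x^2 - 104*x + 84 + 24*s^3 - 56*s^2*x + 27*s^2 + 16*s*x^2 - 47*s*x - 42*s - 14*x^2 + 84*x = 24*s^3 + s^2*(-56*x - 33) + s*(16*x^2 - 11*x - 39) - 6*x^2 + 12*x + 18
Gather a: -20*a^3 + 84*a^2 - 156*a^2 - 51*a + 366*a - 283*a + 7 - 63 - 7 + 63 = -20*a^3 - 72*a^2 + 32*a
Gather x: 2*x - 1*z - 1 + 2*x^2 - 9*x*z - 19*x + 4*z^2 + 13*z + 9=2*x^2 + x*(-9*z - 17) + 4*z^2 + 12*z + 8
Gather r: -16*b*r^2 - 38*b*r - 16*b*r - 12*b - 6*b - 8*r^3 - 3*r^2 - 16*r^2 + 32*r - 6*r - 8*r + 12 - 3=-18*b - 8*r^3 + r^2*(-16*b - 19) + r*(18 - 54*b) + 9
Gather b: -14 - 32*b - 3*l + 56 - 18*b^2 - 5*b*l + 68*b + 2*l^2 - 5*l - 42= -18*b^2 + b*(36 - 5*l) + 2*l^2 - 8*l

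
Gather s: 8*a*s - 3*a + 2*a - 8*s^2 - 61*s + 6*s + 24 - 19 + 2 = -a - 8*s^2 + s*(8*a - 55) + 7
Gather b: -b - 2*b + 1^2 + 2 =3 - 3*b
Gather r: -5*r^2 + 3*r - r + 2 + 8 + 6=-5*r^2 + 2*r + 16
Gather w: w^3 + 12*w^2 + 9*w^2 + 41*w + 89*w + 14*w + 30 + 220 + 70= w^3 + 21*w^2 + 144*w + 320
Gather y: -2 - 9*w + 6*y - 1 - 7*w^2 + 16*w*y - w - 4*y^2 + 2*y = -7*w^2 - 10*w - 4*y^2 + y*(16*w + 8) - 3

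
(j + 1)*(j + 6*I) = j^2 + j + 6*I*j + 6*I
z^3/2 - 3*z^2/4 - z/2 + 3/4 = (z/2 + 1/2)*(z - 3/2)*(z - 1)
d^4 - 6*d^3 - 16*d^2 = d^2*(d - 8)*(d + 2)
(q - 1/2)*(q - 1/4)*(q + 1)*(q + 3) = q^4 + 13*q^3/4 + q^2/8 - 7*q/4 + 3/8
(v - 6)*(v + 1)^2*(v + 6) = v^4 + 2*v^3 - 35*v^2 - 72*v - 36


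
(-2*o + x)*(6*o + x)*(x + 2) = -12*o^2*x - 24*o^2 + 4*o*x^2 + 8*o*x + x^3 + 2*x^2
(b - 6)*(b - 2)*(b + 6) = b^3 - 2*b^2 - 36*b + 72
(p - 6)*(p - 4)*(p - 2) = p^3 - 12*p^2 + 44*p - 48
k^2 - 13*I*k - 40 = (k - 8*I)*(k - 5*I)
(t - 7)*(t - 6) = t^2 - 13*t + 42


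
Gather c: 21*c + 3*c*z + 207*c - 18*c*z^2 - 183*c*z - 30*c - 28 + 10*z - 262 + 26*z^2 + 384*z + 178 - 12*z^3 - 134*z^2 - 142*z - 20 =c*(-18*z^2 - 180*z + 198) - 12*z^3 - 108*z^2 + 252*z - 132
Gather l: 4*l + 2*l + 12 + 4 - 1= 6*l + 15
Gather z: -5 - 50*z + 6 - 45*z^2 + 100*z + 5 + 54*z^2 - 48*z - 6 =9*z^2 + 2*z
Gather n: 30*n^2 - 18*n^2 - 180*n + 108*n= 12*n^2 - 72*n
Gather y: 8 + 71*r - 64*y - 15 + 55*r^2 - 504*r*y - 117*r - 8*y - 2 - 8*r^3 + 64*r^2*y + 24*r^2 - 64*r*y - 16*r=-8*r^3 + 79*r^2 - 62*r + y*(64*r^2 - 568*r - 72) - 9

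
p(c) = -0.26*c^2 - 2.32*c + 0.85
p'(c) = -0.52*c - 2.32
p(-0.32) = 1.57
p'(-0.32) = -2.15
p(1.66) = -3.72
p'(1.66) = -3.18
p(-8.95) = 0.79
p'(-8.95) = 2.33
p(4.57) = -15.18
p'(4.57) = -4.70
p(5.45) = -19.52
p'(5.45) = -5.15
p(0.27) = 0.20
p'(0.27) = -2.46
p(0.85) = -1.31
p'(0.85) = -2.76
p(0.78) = -1.12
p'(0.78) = -2.73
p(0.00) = 0.85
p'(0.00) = -2.32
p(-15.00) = -22.85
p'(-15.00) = 5.48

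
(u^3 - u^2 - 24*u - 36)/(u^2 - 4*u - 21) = (u^2 - 4*u - 12)/(u - 7)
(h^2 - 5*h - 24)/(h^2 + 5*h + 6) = (h - 8)/(h + 2)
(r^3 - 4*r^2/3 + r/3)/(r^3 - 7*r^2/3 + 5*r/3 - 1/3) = r/(r - 1)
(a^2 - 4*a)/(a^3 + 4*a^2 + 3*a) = (a - 4)/(a^2 + 4*a + 3)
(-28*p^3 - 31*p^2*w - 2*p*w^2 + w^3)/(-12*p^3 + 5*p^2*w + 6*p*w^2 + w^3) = (7*p^2 + 6*p*w - w^2)/(3*p^2 - 2*p*w - w^2)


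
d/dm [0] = 0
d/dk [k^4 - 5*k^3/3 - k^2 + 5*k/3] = 4*k^3 - 5*k^2 - 2*k + 5/3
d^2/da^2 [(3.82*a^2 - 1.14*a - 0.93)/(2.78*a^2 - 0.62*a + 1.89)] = (-4.45244800000002*a^3 - 163.550736*a^2 + 45.556416*a + 33.676968)/(21.484952*a^6 - 14.374824*a^5 + 47.025924*a^4 - 19.783952*a^3 + 31.970862*a^2 - 6.644106*a + 6.751269)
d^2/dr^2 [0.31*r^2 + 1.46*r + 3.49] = 0.620000000000000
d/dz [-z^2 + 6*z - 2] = 6 - 2*z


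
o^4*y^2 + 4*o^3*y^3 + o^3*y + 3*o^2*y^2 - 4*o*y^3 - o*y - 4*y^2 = (o - 1)*(o + 4*y)*(o*y + 1)*(o*y + y)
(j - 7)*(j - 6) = j^2 - 13*j + 42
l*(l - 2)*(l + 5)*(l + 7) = l^4 + 10*l^3 + 11*l^2 - 70*l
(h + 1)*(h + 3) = h^2 + 4*h + 3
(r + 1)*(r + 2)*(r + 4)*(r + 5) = r^4 + 12*r^3 + 49*r^2 + 78*r + 40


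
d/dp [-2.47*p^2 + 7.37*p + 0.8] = 7.37 - 4.94*p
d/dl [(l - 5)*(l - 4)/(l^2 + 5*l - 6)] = 2*(7*l^2 - 26*l - 23)/(l^4 + 10*l^3 + 13*l^2 - 60*l + 36)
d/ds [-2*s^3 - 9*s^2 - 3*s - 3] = -6*s^2 - 18*s - 3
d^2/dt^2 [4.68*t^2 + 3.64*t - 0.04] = 9.36000000000000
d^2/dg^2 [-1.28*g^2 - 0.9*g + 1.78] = -2.56000000000000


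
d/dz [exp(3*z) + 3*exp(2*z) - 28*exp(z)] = (3*exp(2*z) + 6*exp(z) - 28)*exp(z)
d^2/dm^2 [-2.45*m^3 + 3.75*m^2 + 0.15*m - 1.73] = 7.5 - 14.7*m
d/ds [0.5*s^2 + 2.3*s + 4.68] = 1.0*s + 2.3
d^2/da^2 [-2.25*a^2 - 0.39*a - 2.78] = -4.50000000000000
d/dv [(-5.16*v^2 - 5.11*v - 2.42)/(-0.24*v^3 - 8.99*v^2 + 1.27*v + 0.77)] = (-1.2384*v^4 - 2.4528*v^3 - 54.2345*v^2 - 51.458*v - 0.8613)/(0.0576*v^6 + 4.3152*v^5 + 80.2105*v^4 - 23.2042*v^3 - 12.2317*v^2 + 1.9558*v + 0.5929)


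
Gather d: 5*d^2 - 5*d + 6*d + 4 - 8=5*d^2 + d - 4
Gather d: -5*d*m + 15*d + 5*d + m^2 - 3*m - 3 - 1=d*(20 - 5*m) + m^2 - 3*m - 4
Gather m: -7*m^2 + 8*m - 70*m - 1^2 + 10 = -7*m^2 - 62*m + 9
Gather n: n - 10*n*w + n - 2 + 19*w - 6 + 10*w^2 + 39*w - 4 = n*(2 - 10*w) + 10*w^2 + 58*w - 12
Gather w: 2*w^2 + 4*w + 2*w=2*w^2 + 6*w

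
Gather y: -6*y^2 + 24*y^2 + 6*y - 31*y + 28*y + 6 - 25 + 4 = 18*y^2 + 3*y - 15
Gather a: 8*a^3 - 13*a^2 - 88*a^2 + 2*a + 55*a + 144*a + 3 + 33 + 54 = 8*a^3 - 101*a^2 + 201*a + 90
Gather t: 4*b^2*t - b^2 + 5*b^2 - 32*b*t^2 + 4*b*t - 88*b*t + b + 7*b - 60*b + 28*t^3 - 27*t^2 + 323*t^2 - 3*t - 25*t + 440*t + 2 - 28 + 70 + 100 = 4*b^2 - 52*b + 28*t^3 + t^2*(296 - 32*b) + t*(4*b^2 - 84*b + 412) + 144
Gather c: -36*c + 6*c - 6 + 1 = -30*c - 5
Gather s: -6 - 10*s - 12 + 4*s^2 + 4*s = 4*s^2 - 6*s - 18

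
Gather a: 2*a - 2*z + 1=2*a - 2*z + 1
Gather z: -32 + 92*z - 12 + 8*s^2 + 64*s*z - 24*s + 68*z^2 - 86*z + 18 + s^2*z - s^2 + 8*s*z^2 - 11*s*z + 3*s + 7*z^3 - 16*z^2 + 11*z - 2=7*s^2 - 21*s + 7*z^3 + z^2*(8*s + 52) + z*(s^2 + 53*s + 17) - 28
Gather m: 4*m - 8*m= -4*m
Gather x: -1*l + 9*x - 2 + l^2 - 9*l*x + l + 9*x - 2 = l^2 + x*(18 - 9*l) - 4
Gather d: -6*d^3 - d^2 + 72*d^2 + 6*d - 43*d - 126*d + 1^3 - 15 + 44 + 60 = -6*d^3 + 71*d^2 - 163*d + 90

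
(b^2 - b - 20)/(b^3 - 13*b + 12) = (b - 5)/(b^2 - 4*b + 3)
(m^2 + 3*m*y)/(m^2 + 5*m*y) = (m + 3*y)/(m + 5*y)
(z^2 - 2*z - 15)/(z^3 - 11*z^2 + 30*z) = (z + 3)/(z*(z - 6))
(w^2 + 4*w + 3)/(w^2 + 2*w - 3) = (w + 1)/(w - 1)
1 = 1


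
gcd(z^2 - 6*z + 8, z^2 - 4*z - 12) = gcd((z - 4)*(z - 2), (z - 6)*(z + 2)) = 1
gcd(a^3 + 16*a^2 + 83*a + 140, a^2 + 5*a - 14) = a + 7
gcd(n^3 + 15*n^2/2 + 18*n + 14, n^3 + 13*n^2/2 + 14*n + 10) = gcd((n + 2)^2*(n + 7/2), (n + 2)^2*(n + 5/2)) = n^2 + 4*n + 4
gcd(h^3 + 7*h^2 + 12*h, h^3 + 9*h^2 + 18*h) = h^2 + 3*h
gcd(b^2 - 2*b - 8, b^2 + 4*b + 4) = b + 2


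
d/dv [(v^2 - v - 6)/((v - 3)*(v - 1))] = -3/(v^2 - 2*v + 1)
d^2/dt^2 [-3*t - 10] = 0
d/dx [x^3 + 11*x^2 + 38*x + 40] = 3*x^2 + 22*x + 38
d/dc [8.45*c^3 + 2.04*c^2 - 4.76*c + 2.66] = 25.35*c^2 + 4.08*c - 4.76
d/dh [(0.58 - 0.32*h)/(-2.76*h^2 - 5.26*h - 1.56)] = (-0.8832*h^2 + 3.2016*h + 3.55)/(7.6176*h^4 + 29.0352*h^3 + 36.2788*h^2 + 16.4112*h + 2.4336)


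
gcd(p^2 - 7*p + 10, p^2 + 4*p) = 1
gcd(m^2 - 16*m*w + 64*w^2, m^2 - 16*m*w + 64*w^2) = m^2 - 16*m*w + 64*w^2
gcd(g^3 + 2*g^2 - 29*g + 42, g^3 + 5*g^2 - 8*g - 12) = g - 2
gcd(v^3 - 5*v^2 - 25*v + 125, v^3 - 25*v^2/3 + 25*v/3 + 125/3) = v^2 - 10*v + 25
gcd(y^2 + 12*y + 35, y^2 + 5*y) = y + 5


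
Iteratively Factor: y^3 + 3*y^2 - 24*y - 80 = (y - 5)*(y^2 + 8*y + 16) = (y - 5)*(y + 4)*(y + 4)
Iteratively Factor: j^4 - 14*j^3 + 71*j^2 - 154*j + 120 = (j - 4)*(j^3 - 10*j^2 + 31*j - 30) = (j - 4)*(j - 3)*(j^2 - 7*j + 10) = (j - 5)*(j - 4)*(j - 3)*(j - 2)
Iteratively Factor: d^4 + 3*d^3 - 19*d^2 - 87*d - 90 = (d + 2)*(d^3 + d^2 - 21*d - 45) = (d + 2)*(d + 3)*(d^2 - 2*d - 15) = (d - 5)*(d + 2)*(d + 3)*(d + 3)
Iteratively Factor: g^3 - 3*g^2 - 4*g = (g)*(g^2 - 3*g - 4) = g*(g + 1)*(g - 4)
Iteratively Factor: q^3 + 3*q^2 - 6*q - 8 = (q - 2)*(q^2 + 5*q + 4) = (q - 2)*(q + 1)*(q + 4)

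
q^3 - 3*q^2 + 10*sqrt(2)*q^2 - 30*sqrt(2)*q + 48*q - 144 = (q - 3)*(q + 4*sqrt(2))*(q + 6*sqrt(2))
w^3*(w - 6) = w^4 - 6*w^3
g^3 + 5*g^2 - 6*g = g*(g - 1)*(g + 6)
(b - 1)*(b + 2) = b^2 + b - 2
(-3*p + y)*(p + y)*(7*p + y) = -21*p^3 - 17*p^2*y + 5*p*y^2 + y^3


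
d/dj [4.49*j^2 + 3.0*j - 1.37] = 8.98*j + 3.0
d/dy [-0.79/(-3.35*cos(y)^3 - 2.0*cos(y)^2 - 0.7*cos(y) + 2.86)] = (7.9395*cos(y)^2 + 3.16*cos(y) + 0.553)*sin(y)/(3.35*cos(y)^3 + 2.0*cos(y)^2 + 0.7*cos(y) - 2.86)^2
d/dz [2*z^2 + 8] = 4*z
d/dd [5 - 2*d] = -2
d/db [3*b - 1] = 3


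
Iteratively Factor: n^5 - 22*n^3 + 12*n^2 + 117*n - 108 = (n + 4)*(n^4 - 4*n^3 - 6*n^2 + 36*n - 27) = (n + 3)*(n + 4)*(n^3 - 7*n^2 + 15*n - 9) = (n - 3)*(n + 3)*(n + 4)*(n^2 - 4*n + 3) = (n - 3)*(n - 1)*(n + 3)*(n + 4)*(n - 3)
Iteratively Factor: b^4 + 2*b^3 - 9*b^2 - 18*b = (b - 3)*(b^3 + 5*b^2 + 6*b) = b*(b - 3)*(b^2 + 5*b + 6) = b*(b - 3)*(b + 3)*(b + 2)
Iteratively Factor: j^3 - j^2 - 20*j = (j)*(j^2 - j - 20) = j*(j - 5)*(j + 4)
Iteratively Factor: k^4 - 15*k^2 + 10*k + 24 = (k - 3)*(k^3 + 3*k^2 - 6*k - 8) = (k - 3)*(k + 4)*(k^2 - k - 2) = (k - 3)*(k + 1)*(k + 4)*(k - 2)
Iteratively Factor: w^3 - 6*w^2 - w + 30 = (w - 3)*(w^2 - 3*w - 10) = (w - 3)*(w + 2)*(w - 5)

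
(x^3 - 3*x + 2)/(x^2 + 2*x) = x - 2 + 1/x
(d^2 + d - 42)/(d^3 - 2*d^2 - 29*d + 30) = (d + 7)/(d^2 + 4*d - 5)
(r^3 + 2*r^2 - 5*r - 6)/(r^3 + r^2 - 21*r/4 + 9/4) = 4*(r^2 - r - 2)/(4*r^2 - 8*r + 3)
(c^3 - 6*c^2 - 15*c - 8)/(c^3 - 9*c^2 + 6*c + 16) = (c + 1)/(c - 2)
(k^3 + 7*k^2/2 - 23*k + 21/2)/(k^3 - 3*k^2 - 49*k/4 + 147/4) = 2*(2*k^2 + 13*k - 7)/(4*k^2 - 49)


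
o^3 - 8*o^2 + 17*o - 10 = (o - 5)*(o - 2)*(o - 1)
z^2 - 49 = (z - 7)*(z + 7)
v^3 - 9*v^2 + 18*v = v*(v - 6)*(v - 3)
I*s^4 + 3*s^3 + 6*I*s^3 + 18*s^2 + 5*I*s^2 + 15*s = s*(s + 5)*(s - 3*I)*(I*s + I)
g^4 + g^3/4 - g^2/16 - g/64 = g*(g - 1/4)*(g + 1/4)^2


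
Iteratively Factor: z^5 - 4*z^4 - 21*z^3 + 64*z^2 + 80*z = (z - 4)*(z^4 - 21*z^2 - 20*z) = (z - 4)*(z + 1)*(z^3 - z^2 - 20*z) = (z - 4)*(z + 1)*(z + 4)*(z^2 - 5*z) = (z - 5)*(z - 4)*(z + 1)*(z + 4)*(z)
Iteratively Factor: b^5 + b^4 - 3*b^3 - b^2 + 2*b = (b - 1)*(b^4 + 2*b^3 - b^2 - 2*b) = (b - 1)*(b + 1)*(b^3 + b^2 - 2*b) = (b - 1)^2*(b + 1)*(b^2 + 2*b) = b*(b - 1)^2*(b + 1)*(b + 2)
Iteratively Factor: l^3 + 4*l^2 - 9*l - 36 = (l + 3)*(l^2 + l - 12) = (l - 3)*(l + 3)*(l + 4)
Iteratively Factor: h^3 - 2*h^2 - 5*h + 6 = (h + 2)*(h^2 - 4*h + 3) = (h - 3)*(h + 2)*(h - 1)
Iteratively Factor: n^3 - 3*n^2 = (n)*(n^2 - 3*n) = n^2*(n - 3)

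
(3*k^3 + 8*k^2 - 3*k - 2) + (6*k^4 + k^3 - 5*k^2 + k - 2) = 6*k^4 + 4*k^3 + 3*k^2 - 2*k - 4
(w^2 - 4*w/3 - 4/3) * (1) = w^2 - 4*w/3 - 4/3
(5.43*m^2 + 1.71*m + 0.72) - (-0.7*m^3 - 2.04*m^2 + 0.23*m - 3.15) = 0.7*m^3 + 7.47*m^2 + 1.48*m + 3.87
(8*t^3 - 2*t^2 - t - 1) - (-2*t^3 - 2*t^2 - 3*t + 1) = 10*t^3 + 2*t - 2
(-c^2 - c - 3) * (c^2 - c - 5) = -c^4 + 3*c^2 + 8*c + 15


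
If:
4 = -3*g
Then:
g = -4/3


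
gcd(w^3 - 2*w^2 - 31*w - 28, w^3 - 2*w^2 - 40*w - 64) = w + 4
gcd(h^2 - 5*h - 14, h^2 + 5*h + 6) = h + 2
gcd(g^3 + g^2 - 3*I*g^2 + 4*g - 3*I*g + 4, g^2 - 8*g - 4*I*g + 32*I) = g - 4*I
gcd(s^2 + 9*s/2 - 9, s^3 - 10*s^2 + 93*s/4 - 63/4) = s - 3/2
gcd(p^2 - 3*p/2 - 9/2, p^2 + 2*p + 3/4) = p + 3/2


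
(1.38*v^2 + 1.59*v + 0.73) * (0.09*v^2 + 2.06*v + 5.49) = 0.1242*v^4 + 2.9859*v^3 + 10.9173*v^2 + 10.2329*v + 4.0077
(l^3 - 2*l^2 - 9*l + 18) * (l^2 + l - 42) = l^5 - l^4 - 53*l^3 + 93*l^2 + 396*l - 756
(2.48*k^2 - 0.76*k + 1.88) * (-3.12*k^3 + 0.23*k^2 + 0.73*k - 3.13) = -7.7376*k^5 + 2.9416*k^4 - 4.23*k^3 - 7.8848*k^2 + 3.7512*k - 5.8844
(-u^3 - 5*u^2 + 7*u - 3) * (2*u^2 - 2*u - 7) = -2*u^5 - 8*u^4 + 31*u^3 + 15*u^2 - 43*u + 21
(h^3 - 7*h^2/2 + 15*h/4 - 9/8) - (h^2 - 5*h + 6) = h^3 - 9*h^2/2 + 35*h/4 - 57/8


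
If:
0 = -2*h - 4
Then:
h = -2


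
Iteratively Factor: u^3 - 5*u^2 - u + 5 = (u + 1)*(u^2 - 6*u + 5) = (u - 5)*(u + 1)*(u - 1)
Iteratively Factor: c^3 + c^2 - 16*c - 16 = (c - 4)*(c^2 + 5*c + 4) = (c - 4)*(c + 4)*(c + 1)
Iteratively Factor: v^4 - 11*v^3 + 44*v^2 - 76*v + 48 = (v - 4)*(v^3 - 7*v^2 + 16*v - 12) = (v - 4)*(v - 2)*(v^2 - 5*v + 6) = (v - 4)*(v - 2)^2*(v - 3)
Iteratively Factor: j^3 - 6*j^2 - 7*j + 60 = (j - 5)*(j^2 - j - 12) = (j - 5)*(j - 4)*(j + 3)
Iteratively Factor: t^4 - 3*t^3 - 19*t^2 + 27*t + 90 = (t + 2)*(t^3 - 5*t^2 - 9*t + 45) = (t + 2)*(t + 3)*(t^2 - 8*t + 15) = (t - 5)*(t + 2)*(t + 3)*(t - 3)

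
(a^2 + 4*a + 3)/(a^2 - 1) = (a + 3)/(a - 1)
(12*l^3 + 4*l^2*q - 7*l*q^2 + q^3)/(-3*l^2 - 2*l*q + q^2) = (12*l^2 - 8*l*q + q^2)/(-3*l + q)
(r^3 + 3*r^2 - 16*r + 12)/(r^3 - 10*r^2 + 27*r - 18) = (r^2 + 4*r - 12)/(r^2 - 9*r + 18)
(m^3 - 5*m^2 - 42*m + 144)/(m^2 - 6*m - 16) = (m^2 + 3*m - 18)/(m + 2)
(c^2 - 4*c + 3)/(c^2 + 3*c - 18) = (c - 1)/(c + 6)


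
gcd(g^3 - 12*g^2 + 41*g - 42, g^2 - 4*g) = 1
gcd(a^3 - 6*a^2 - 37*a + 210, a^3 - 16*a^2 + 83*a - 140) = a^2 - 12*a + 35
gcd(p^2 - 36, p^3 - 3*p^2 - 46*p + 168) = p - 6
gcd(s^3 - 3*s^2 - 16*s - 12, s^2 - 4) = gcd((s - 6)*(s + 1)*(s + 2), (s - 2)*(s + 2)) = s + 2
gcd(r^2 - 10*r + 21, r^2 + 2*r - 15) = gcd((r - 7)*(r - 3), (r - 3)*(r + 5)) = r - 3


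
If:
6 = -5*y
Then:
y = -6/5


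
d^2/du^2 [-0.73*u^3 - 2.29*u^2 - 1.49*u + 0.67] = -4.38*u - 4.58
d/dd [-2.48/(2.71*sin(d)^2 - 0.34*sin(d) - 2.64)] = (13.4416*sin(d) - 0.8432)*cos(d)/(-2.71*sin(d)^2 + 0.34*sin(d) + 2.64)^2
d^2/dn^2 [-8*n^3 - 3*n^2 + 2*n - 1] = -48*n - 6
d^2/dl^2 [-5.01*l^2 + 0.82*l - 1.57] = -10.0200000000000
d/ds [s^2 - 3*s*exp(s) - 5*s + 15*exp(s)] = -3*s*exp(s) + 2*s + 12*exp(s) - 5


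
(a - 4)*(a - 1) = a^2 - 5*a + 4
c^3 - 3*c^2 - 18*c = c*(c - 6)*(c + 3)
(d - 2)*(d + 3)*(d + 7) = d^3 + 8*d^2 + d - 42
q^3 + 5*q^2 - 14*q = q*(q - 2)*(q + 7)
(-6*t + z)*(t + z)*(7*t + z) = -42*t^3 - 41*t^2*z + 2*t*z^2 + z^3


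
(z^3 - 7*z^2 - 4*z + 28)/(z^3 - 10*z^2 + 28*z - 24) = (z^2 - 5*z - 14)/(z^2 - 8*z + 12)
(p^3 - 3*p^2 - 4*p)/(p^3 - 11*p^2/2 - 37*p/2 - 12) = 2*p*(p - 4)/(2*p^2 - 13*p - 24)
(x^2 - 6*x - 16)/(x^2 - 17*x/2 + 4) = 2*(x + 2)/(2*x - 1)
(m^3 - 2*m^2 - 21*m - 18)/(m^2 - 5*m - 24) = (m^2 - 5*m - 6)/(m - 8)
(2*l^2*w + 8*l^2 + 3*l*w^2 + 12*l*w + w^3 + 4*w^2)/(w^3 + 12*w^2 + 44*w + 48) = (2*l^2 + 3*l*w + w^2)/(w^2 + 8*w + 12)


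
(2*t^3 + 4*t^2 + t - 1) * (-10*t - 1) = -20*t^4 - 42*t^3 - 14*t^2 + 9*t + 1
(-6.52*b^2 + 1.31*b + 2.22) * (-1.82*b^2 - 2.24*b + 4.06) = 11.8664*b^4 + 12.2206*b^3 - 33.446*b^2 + 0.345799999999999*b + 9.0132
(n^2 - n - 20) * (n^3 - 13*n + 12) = n^5 - n^4 - 33*n^3 + 25*n^2 + 248*n - 240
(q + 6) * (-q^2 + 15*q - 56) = -q^3 + 9*q^2 + 34*q - 336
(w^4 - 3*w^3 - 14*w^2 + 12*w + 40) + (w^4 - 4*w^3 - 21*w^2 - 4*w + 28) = 2*w^4 - 7*w^3 - 35*w^2 + 8*w + 68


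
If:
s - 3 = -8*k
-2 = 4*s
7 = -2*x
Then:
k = 7/16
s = -1/2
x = -7/2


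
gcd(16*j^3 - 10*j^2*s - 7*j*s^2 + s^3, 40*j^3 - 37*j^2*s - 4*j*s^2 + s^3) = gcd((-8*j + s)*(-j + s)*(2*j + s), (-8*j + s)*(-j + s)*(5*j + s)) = 8*j^2 - 9*j*s + s^2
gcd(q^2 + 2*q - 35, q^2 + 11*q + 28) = q + 7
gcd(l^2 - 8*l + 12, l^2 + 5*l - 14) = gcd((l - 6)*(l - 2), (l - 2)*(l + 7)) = l - 2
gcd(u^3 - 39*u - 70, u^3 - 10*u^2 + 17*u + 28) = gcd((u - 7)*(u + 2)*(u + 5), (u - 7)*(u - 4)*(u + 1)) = u - 7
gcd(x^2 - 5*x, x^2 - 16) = 1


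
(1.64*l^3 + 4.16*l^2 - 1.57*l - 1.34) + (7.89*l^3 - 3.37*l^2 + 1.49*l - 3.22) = 9.53*l^3 + 0.79*l^2 - 0.0800000000000001*l - 4.56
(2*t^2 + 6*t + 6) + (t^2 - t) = 3*t^2 + 5*t + 6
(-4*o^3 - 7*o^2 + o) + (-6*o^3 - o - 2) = -10*o^3 - 7*o^2 - 2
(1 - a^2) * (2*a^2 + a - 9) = -2*a^4 - a^3 + 11*a^2 + a - 9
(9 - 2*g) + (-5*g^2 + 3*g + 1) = -5*g^2 + g + 10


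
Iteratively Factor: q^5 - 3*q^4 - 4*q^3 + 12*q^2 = (q - 2)*(q^4 - q^3 - 6*q^2) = (q - 2)*(q + 2)*(q^3 - 3*q^2) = (q - 3)*(q - 2)*(q + 2)*(q^2) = q*(q - 3)*(q - 2)*(q + 2)*(q)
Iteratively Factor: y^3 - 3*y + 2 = (y - 1)*(y^2 + y - 2) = (y - 1)*(y + 2)*(y - 1)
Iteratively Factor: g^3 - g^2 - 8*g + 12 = (g - 2)*(g^2 + g - 6) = (g - 2)^2*(g + 3)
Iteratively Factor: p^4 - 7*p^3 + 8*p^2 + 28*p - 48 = (p + 2)*(p^3 - 9*p^2 + 26*p - 24) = (p - 2)*(p + 2)*(p^2 - 7*p + 12) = (p - 3)*(p - 2)*(p + 2)*(p - 4)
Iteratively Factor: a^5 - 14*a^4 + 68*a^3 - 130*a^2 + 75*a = (a - 1)*(a^4 - 13*a^3 + 55*a^2 - 75*a) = a*(a - 1)*(a^3 - 13*a^2 + 55*a - 75) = a*(a - 5)*(a - 1)*(a^2 - 8*a + 15) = a*(a - 5)^2*(a - 1)*(a - 3)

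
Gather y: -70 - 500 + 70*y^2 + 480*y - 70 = 70*y^2 + 480*y - 640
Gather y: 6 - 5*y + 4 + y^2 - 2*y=y^2 - 7*y + 10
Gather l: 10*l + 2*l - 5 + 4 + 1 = 12*l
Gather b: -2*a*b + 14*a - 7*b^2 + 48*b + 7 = 14*a - 7*b^2 + b*(48 - 2*a) + 7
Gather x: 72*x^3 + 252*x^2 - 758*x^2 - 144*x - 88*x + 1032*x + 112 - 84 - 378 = 72*x^3 - 506*x^2 + 800*x - 350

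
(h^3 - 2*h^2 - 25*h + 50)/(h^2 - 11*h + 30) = (h^2 + 3*h - 10)/(h - 6)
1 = 1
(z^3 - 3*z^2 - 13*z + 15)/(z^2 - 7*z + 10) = (z^2 + 2*z - 3)/(z - 2)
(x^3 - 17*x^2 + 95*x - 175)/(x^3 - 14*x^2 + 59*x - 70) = (x - 5)/(x - 2)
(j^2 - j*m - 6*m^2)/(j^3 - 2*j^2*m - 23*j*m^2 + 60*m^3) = (j + 2*m)/(j^2 + j*m - 20*m^2)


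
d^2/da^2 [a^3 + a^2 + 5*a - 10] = 6*a + 2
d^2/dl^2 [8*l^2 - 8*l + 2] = 16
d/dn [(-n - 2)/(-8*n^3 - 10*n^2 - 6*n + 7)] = (8*n^3 + 10*n^2 + 6*n - 2*(n + 2)*(12*n^2 + 10*n + 3) - 7)/(8*n^3 + 10*n^2 + 6*n - 7)^2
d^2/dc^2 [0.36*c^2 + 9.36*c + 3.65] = 0.720000000000000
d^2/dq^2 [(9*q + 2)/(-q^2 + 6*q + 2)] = 2*(4*(q - 3)^2*(9*q + 2) + (27*q - 52)*(-q^2 + 6*q + 2))/(-q^2 + 6*q + 2)^3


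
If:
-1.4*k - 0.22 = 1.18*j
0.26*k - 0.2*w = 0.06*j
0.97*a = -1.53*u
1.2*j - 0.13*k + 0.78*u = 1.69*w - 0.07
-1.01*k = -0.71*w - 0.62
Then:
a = 34.54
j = 4.54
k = -3.98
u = -21.90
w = -6.54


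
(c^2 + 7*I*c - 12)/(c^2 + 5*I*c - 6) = (c + 4*I)/(c + 2*I)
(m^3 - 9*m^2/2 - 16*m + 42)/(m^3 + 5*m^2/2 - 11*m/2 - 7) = (m - 6)/(m + 1)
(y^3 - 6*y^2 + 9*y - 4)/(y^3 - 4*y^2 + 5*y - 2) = (y - 4)/(y - 2)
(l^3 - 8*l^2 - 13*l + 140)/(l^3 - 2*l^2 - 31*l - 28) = (l - 5)/(l + 1)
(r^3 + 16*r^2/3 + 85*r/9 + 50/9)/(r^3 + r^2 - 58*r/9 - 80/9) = (3*r + 5)/(3*r - 8)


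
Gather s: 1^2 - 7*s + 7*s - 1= 0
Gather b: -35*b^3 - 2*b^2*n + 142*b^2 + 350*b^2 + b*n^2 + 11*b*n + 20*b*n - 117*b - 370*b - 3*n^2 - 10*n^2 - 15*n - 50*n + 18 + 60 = -35*b^3 + b^2*(492 - 2*n) + b*(n^2 + 31*n - 487) - 13*n^2 - 65*n + 78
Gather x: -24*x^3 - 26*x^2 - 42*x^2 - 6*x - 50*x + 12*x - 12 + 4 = -24*x^3 - 68*x^2 - 44*x - 8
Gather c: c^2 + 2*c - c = c^2 + c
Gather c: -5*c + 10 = 10 - 5*c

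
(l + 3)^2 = l^2 + 6*l + 9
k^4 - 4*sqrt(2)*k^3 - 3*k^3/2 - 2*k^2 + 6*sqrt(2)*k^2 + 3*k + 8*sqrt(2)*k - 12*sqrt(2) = (k - 3/2)*(k - 4*sqrt(2))*(k - sqrt(2))*(k + sqrt(2))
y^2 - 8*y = y*(y - 8)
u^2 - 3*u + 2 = (u - 2)*(u - 1)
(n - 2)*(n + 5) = n^2 + 3*n - 10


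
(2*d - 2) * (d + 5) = 2*d^2 + 8*d - 10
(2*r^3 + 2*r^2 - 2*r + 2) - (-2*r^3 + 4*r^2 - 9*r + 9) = 4*r^3 - 2*r^2 + 7*r - 7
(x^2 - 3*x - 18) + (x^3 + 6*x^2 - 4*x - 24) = x^3 + 7*x^2 - 7*x - 42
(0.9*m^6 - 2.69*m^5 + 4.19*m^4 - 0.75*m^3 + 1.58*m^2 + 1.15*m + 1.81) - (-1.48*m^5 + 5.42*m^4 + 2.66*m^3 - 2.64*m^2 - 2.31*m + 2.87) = 0.9*m^6 - 1.21*m^5 - 1.23*m^4 - 3.41*m^3 + 4.22*m^2 + 3.46*m - 1.06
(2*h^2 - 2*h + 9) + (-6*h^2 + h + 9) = -4*h^2 - h + 18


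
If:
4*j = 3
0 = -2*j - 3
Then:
No Solution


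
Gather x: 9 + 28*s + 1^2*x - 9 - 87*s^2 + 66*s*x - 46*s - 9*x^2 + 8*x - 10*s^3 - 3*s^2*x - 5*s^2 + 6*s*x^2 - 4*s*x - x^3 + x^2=-10*s^3 - 92*s^2 - 18*s - x^3 + x^2*(6*s - 8) + x*(-3*s^2 + 62*s + 9)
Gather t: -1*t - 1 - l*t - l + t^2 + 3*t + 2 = -l + t^2 + t*(2 - l) + 1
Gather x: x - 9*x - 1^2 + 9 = 8 - 8*x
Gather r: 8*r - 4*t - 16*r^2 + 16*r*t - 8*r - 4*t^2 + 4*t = -16*r^2 + 16*r*t - 4*t^2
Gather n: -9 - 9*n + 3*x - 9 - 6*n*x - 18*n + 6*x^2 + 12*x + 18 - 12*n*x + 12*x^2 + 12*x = n*(-18*x - 27) + 18*x^2 + 27*x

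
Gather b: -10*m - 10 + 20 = 10 - 10*m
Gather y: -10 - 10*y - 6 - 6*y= -16*y - 16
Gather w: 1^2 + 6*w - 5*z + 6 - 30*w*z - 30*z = w*(6 - 30*z) - 35*z + 7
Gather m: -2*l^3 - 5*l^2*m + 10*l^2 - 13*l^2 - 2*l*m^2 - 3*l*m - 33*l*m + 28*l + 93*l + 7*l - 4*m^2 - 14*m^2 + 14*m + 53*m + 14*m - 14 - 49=-2*l^3 - 3*l^2 + 128*l + m^2*(-2*l - 18) + m*(-5*l^2 - 36*l + 81) - 63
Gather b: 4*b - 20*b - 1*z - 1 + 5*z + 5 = -16*b + 4*z + 4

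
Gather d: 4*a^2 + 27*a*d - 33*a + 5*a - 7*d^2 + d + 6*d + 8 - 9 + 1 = 4*a^2 - 28*a - 7*d^2 + d*(27*a + 7)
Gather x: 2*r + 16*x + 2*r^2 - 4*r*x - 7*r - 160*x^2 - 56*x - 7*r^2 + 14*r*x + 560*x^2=-5*r^2 - 5*r + 400*x^2 + x*(10*r - 40)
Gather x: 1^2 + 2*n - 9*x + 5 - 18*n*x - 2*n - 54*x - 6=x*(-18*n - 63)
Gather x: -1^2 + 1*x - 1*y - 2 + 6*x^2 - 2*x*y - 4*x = 6*x^2 + x*(-2*y - 3) - y - 3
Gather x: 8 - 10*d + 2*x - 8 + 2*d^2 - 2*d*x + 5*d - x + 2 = 2*d^2 - 5*d + x*(1 - 2*d) + 2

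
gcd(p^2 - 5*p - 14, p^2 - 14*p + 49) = p - 7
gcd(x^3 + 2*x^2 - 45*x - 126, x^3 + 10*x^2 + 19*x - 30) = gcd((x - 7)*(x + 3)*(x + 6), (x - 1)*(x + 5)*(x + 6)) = x + 6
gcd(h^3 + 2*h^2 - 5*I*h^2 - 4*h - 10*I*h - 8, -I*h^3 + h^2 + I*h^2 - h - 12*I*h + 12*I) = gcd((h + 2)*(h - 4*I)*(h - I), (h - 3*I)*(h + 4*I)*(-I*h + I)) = 1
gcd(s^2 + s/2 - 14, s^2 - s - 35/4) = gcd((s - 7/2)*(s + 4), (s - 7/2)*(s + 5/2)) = s - 7/2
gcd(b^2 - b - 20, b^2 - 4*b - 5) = b - 5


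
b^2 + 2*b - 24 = (b - 4)*(b + 6)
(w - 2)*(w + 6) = w^2 + 4*w - 12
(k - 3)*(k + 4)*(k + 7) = k^3 + 8*k^2 - 5*k - 84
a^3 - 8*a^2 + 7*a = a*(a - 7)*(a - 1)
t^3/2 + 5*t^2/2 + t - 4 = (t/2 + 1)*(t - 1)*(t + 4)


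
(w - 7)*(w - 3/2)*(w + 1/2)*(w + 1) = w^4 - 7*w^3 - 7*w^2/4 + 23*w/2 + 21/4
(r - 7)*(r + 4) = r^2 - 3*r - 28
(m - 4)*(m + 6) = m^2 + 2*m - 24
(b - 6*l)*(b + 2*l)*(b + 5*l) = b^3 + b^2*l - 32*b*l^2 - 60*l^3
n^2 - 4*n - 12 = (n - 6)*(n + 2)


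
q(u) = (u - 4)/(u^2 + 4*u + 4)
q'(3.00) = 0.06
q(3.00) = -0.04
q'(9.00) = 0.00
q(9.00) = 0.04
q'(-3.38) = -5.09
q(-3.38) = -3.88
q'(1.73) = 0.16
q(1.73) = -0.16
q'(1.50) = 0.20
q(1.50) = -0.20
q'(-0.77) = 5.79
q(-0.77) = -3.15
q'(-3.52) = -3.85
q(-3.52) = -3.25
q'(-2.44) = -146.04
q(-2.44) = -33.26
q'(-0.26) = 1.95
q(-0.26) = -1.41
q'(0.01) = 1.23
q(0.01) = -0.99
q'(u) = (-2*u - 4)*(u - 4)/(u^2 + 4*u + 4)^2 + 1/(u^2 + 4*u + 4) = (10 - u)/(u^3 + 6*u^2 + 12*u + 8)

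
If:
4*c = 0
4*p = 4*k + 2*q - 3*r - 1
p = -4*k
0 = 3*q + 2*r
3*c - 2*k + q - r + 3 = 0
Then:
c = 0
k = 22/63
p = -88/63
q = -58/63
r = 29/21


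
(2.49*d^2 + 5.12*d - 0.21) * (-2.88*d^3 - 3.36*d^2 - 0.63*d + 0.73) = -7.1712*d^5 - 23.112*d^4 - 18.1671*d^3 - 0.7023*d^2 + 3.8699*d - 0.1533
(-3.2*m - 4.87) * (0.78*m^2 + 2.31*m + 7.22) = -2.496*m^3 - 11.1906*m^2 - 34.3537*m - 35.1614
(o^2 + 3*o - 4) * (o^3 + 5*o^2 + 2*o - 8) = o^5 + 8*o^4 + 13*o^3 - 22*o^2 - 32*o + 32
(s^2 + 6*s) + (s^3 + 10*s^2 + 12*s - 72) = s^3 + 11*s^2 + 18*s - 72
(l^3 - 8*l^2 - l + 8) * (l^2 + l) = l^5 - 7*l^4 - 9*l^3 + 7*l^2 + 8*l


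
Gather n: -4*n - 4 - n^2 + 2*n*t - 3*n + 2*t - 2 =-n^2 + n*(2*t - 7) + 2*t - 6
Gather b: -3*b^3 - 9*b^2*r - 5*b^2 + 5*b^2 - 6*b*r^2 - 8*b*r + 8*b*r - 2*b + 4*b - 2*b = -3*b^3 - 9*b^2*r - 6*b*r^2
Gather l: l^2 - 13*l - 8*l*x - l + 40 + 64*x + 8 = l^2 + l*(-8*x - 14) + 64*x + 48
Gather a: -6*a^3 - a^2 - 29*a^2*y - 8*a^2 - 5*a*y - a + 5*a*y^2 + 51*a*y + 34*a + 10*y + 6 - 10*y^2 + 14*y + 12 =-6*a^3 + a^2*(-29*y - 9) + a*(5*y^2 + 46*y + 33) - 10*y^2 + 24*y + 18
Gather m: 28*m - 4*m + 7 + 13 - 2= 24*m + 18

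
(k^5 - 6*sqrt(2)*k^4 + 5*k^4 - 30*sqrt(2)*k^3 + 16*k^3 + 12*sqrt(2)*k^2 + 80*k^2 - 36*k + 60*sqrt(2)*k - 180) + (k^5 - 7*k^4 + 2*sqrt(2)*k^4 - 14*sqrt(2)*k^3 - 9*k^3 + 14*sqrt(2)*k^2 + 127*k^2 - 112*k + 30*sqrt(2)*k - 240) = 2*k^5 - 4*sqrt(2)*k^4 - 2*k^4 - 44*sqrt(2)*k^3 + 7*k^3 + 26*sqrt(2)*k^2 + 207*k^2 - 148*k + 90*sqrt(2)*k - 420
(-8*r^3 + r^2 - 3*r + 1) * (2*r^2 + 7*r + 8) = -16*r^5 - 54*r^4 - 63*r^3 - 11*r^2 - 17*r + 8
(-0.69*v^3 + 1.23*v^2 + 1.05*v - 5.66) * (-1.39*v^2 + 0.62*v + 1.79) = 0.9591*v^5 - 2.1375*v^4 - 1.932*v^3 + 10.7201*v^2 - 1.6297*v - 10.1314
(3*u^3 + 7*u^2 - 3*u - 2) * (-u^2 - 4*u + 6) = -3*u^5 - 19*u^4 - 7*u^3 + 56*u^2 - 10*u - 12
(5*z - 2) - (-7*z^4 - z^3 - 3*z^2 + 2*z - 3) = 7*z^4 + z^3 + 3*z^2 + 3*z + 1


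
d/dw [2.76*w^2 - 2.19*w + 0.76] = 5.52*w - 2.19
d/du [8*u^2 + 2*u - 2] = 16*u + 2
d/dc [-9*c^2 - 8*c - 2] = -18*c - 8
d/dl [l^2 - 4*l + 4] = 2*l - 4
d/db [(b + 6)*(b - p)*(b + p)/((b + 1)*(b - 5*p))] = (-(b + 1)*(b + 6)*(b - p)*(b + p) + (b + 1)*(b - 5*p)*((b + 6)*(b - p) + (b + 6)*(b + p) + (b - p)*(b + p)) - (b + 6)*(b - 5*p)*(b - p)*(b + p))/((b + 1)^2*(b - 5*p)^2)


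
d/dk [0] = 0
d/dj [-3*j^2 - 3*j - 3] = -6*j - 3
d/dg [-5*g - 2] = -5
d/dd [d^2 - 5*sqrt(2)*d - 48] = 2*d - 5*sqrt(2)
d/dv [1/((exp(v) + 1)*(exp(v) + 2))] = (-2*exp(v) - 3)*exp(v)/(exp(4*v) + 6*exp(3*v) + 13*exp(2*v) + 12*exp(v) + 4)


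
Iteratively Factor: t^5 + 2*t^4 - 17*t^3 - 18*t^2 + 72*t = (t + 3)*(t^4 - t^3 - 14*t^2 + 24*t) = (t - 3)*(t + 3)*(t^3 + 2*t^2 - 8*t) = (t - 3)*(t + 3)*(t + 4)*(t^2 - 2*t) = (t - 3)*(t - 2)*(t + 3)*(t + 4)*(t)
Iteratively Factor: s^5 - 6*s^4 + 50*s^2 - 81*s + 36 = (s - 4)*(s^4 - 2*s^3 - 8*s^2 + 18*s - 9) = (s - 4)*(s - 3)*(s^3 + s^2 - 5*s + 3) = (s - 4)*(s - 3)*(s - 1)*(s^2 + 2*s - 3) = (s - 4)*(s - 3)*(s - 1)^2*(s + 3)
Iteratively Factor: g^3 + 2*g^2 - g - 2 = (g + 1)*(g^2 + g - 2) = (g - 1)*(g + 1)*(g + 2)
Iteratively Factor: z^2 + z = (z)*(z + 1)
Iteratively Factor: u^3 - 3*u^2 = (u - 3)*(u^2) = u*(u - 3)*(u)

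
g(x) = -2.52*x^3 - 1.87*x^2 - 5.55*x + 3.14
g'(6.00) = -300.15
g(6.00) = -641.80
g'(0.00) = -5.55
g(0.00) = 3.14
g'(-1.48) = -16.57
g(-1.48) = 15.43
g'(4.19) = -153.94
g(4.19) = -238.32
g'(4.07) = -146.00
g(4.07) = -220.32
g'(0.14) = -6.22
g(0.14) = 2.32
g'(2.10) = -46.74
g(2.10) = -40.10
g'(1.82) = -37.40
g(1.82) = -28.35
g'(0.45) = -8.76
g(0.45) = 0.03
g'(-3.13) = -67.91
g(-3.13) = 79.47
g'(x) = -7.56*x^2 - 3.74*x - 5.55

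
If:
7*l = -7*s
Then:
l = -s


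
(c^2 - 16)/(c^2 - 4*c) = (c + 4)/c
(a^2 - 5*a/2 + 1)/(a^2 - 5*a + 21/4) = 2*(2*a^2 - 5*a + 2)/(4*a^2 - 20*a + 21)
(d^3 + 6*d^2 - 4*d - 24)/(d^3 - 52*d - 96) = (d - 2)/(d - 8)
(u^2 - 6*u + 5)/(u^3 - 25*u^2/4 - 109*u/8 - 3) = 8*(-u^2 + 6*u - 5)/(-8*u^3 + 50*u^2 + 109*u + 24)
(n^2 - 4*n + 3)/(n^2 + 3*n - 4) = (n - 3)/(n + 4)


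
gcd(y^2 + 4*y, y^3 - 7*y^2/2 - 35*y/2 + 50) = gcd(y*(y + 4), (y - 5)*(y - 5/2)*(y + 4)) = y + 4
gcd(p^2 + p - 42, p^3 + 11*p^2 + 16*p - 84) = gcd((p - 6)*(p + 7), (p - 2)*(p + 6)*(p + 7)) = p + 7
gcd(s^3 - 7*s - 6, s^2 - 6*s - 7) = s + 1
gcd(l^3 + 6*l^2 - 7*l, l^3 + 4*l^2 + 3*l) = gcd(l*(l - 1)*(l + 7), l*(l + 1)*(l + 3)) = l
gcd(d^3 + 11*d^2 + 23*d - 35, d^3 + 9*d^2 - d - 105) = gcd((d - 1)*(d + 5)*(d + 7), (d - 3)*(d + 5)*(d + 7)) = d^2 + 12*d + 35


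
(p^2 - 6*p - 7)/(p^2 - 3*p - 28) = (p + 1)/(p + 4)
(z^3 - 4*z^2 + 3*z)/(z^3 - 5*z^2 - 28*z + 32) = z*(z - 3)/(z^2 - 4*z - 32)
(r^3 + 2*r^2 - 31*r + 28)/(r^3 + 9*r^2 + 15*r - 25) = (r^2 + 3*r - 28)/(r^2 + 10*r + 25)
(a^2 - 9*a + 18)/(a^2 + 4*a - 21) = (a - 6)/(a + 7)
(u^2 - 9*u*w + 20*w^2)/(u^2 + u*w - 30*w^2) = (u - 4*w)/(u + 6*w)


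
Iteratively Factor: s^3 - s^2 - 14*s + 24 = (s - 2)*(s^2 + s - 12) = (s - 3)*(s - 2)*(s + 4)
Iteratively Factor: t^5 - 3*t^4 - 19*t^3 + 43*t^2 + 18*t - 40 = (t + 4)*(t^4 - 7*t^3 + 9*t^2 + 7*t - 10) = (t - 5)*(t + 4)*(t^3 - 2*t^2 - t + 2) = (t - 5)*(t - 1)*(t + 4)*(t^2 - t - 2) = (t - 5)*(t - 2)*(t - 1)*(t + 4)*(t + 1)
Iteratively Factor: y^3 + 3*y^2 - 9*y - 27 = (y + 3)*(y^2 - 9) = (y + 3)^2*(y - 3)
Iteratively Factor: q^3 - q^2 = (q)*(q^2 - q) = q*(q - 1)*(q)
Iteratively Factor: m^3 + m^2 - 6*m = (m - 2)*(m^2 + 3*m) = (m - 2)*(m + 3)*(m)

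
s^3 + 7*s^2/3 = s^2*(s + 7/3)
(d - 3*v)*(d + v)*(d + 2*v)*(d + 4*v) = d^4 + 4*d^3*v - 7*d^2*v^2 - 34*d*v^3 - 24*v^4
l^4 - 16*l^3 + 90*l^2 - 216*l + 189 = (l - 7)*(l - 3)^3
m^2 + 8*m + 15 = (m + 3)*(m + 5)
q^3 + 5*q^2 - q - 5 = (q - 1)*(q + 1)*(q + 5)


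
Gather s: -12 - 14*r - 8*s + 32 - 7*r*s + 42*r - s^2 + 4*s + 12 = 28*r - s^2 + s*(-7*r - 4) + 32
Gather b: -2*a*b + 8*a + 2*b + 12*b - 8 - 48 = 8*a + b*(14 - 2*a) - 56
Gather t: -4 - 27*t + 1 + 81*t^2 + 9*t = 81*t^2 - 18*t - 3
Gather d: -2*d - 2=-2*d - 2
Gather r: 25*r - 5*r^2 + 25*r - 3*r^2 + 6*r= -8*r^2 + 56*r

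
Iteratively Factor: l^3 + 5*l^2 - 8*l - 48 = (l - 3)*(l^2 + 8*l + 16) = (l - 3)*(l + 4)*(l + 4)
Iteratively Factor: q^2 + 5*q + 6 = (q + 3)*(q + 2)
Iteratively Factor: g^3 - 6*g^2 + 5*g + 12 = (g - 4)*(g^2 - 2*g - 3) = (g - 4)*(g + 1)*(g - 3)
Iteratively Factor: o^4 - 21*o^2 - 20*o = (o + 1)*(o^3 - o^2 - 20*o) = o*(o + 1)*(o^2 - o - 20) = o*(o - 5)*(o + 1)*(o + 4)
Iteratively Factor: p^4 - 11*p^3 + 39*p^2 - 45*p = (p - 5)*(p^3 - 6*p^2 + 9*p) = p*(p - 5)*(p^2 - 6*p + 9) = p*(p - 5)*(p - 3)*(p - 3)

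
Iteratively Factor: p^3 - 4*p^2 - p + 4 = (p - 1)*(p^2 - 3*p - 4) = (p - 1)*(p + 1)*(p - 4)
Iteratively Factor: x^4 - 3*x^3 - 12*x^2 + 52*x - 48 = (x - 2)*(x^3 - x^2 - 14*x + 24) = (x - 2)*(x + 4)*(x^2 - 5*x + 6) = (x - 2)^2*(x + 4)*(x - 3)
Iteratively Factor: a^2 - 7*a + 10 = (a - 2)*(a - 5)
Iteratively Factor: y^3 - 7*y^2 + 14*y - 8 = (y - 2)*(y^2 - 5*y + 4) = (y - 2)*(y - 1)*(y - 4)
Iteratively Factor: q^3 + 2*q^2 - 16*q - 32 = (q - 4)*(q^2 + 6*q + 8) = (q - 4)*(q + 2)*(q + 4)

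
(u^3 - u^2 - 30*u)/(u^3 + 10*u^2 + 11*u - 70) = u*(u - 6)/(u^2 + 5*u - 14)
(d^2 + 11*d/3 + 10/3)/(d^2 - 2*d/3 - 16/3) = (3*d + 5)/(3*d - 8)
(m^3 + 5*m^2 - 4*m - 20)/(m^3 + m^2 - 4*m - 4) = (m + 5)/(m + 1)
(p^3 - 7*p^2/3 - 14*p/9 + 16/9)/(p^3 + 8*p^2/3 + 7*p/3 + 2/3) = (9*p^2 - 30*p + 16)/(3*(3*p^2 + 5*p + 2))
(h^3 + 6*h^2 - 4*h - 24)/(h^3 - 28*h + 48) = (h + 2)/(h - 4)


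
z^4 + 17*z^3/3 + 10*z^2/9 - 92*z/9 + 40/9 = (z - 2/3)^2*(z + 2)*(z + 5)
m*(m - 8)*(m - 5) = m^3 - 13*m^2 + 40*m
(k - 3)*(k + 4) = k^2 + k - 12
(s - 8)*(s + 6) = s^2 - 2*s - 48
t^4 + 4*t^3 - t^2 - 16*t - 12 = (t - 2)*(t + 1)*(t + 2)*(t + 3)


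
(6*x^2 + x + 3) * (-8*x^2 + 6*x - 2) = -48*x^4 + 28*x^3 - 30*x^2 + 16*x - 6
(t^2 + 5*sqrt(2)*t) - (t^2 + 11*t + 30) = -11*t + 5*sqrt(2)*t - 30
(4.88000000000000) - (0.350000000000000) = 4.53000000000000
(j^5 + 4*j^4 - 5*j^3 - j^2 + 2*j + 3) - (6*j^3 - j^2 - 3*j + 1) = j^5 + 4*j^4 - 11*j^3 + 5*j + 2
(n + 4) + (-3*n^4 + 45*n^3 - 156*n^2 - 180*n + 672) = -3*n^4 + 45*n^3 - 156*n^2 - 179*n + 676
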